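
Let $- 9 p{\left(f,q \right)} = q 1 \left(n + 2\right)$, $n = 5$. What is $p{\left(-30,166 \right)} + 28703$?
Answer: $\frac{257165}{9} \approx 28574.0$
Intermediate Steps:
$p{\left(f,q \right)} = - \frac{7 q}{9}$ ($p{\left(f,q \right)} = - \frac{q 1 \left(5 + 2\right)}{9} = - \frac{q 7}{9} = - \frac{7 q}{9}$)
$p{\left(-30,166 \right)} + 28703 = \left(- \frac{7}{9}\right) 166 + 28703 = - \frac{1162}{9} + 28703 = \frac{257165}{9}$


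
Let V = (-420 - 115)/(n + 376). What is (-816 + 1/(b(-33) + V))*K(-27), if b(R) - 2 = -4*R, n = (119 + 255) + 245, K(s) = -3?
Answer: 21671945/8853 ≈ 2448.0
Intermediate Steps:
n = 619 (n = 374 + 245 = 619)
b(R) = 2 - 4*R
V = -107/199 (V = (-420 - 115)/(619 + 376) = -535/995 = -535*1/995 = -107/199 ≈ -0.53769)
(-816 + 1/(b(-33) + V))*K(-27) = (-816 + 1/((2 - 4*(-33)) - 107/199))*(-3) = (-816 + 1/((2 + 132) - 107/199))*(-3) = (-816 + 1/(134 - 107/199))*(-3) = (-816 + 1/(26559/199))*(-3) = (-816 + 199/26559)*(-3) = -21671945/26559*(-3) = 21671945/8853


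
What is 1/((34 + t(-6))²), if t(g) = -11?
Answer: 1/529 ≈ 0.0018904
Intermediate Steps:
1/((34 + t(-6))²) = 1/((34 - 11)²) = 1/(23²) = 1/529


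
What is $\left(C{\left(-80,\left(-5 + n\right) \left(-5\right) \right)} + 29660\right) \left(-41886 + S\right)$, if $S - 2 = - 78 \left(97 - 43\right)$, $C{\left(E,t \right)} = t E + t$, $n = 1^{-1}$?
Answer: $-1294375680$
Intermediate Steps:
$n = 1$
$C{\left(E,t \right)} = t + E t$ ($C{\left(E,t \right)} = E t + t = t + E t$)
$S = -4210$ ($S = 2 - 78 \left(97 - 43\right) = 2 - 4212 = -4210$)
$\left(C{\left(-80,\left(-5 + n\right) \left(-5\right) \right)} + 29660\right) \left(-41886 + S\right) = \left(\left(-5 + 1\right) \left(-5\right) \left(1 - 80\right) + 29660\right) \left(-41886 - 4210\right) = \left(\left(-4\right) \left(-5\right) \left(-79\right) + 29660\right) \left(-46096\right) = \left(20 \left(-79\right) + 29660\right) \left(-46096\right) = \left(-1580 + 29660\right) \left(-46096\right) = 28080 \left(-46096\right) = -1294375680$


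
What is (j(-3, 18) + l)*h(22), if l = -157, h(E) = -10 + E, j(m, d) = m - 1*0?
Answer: -1920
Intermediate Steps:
j(m, d) = m (j(m, d) = m + 0 = m)
(j(-3, 18) + l)*h(22) = (-3 - 157)*(-10 + 22) = -160*12 = -1920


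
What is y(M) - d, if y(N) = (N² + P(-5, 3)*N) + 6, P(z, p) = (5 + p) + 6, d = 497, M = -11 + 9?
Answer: -515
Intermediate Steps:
M = -2
P(z, p) = 11 + p
y(N) = 6 + N² + 14*N (y(N) = (N² + (11 + 3)*N) + 6 = (N² + 14*N) + 6 = 6 + N² + 14*N)
y(M) - d = (6 + (-2)² + 14*(-2)) - 1*497 = (6 + 4 - 28) - 497 = -18 - 497 = -515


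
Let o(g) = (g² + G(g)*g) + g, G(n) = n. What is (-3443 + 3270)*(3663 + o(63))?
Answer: -2017872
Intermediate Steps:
o(g) = g + 2*g² (o(g) = (g² + g*g) + g = (g² + g²) + g = 2*g² + g = g + 2*g²)
(-3443 + 3270)*(3663 + o(63)) = (-3443 + 3270)*(3663 + 63*(1 + 2*63)) = -173*(3663 + 63*(1 + 126)) = -173*(3663 + 63*127) = -173*(3663 + 8001) = -173*11664 = -2017872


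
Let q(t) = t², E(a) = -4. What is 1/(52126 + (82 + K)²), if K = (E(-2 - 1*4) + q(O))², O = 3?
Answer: 1/63575 ≈ 1.5729e-5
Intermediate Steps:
K = 25 (K = (-4 + 3²)² = (-4 + 9)² = 5² = 25)
1/(52126 + (82 + K)²) = 1/(52126 + (82 + 25)²) = 1/(52126 + 107²) = 1/(52126 + 11449) = 1/63575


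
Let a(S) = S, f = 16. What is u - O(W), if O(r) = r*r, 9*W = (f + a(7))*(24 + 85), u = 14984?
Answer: -5071345/81 ≈ -62609.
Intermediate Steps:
W = 2507/9 (W = ((16 + 7)*(24 + 85))/9 = (23*109)/9 = (1/9)*2507 = 2507/9 ≈ 278.56)
O(r) = r**2
u - O(W) = 14984 - (2507/9)**2 = 14984 - 1*6285049/81 = 14984 - 6285049/81 = -5071345/81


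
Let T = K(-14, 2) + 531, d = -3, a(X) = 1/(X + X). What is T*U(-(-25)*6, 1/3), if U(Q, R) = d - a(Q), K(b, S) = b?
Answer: -465817/300 ≈ -1552.7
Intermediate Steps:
a(X) = 1/(2*X)
U(Q, R) = -3 - 1/(2*Q)
T = 517 (T = -14 + 531 = 517)
T*U(-(-25)*6, 1/3) = 517*(-3 - 1/(2*((-(-25)*6)))) = 517*(-3 - 1/(2*((-5*(-30))))) = 517*(-3 - ½/150) = 517*(-3 - ½*1/150) = 517*(-3 - 1/300) = 517*(-901/300) = -465817/300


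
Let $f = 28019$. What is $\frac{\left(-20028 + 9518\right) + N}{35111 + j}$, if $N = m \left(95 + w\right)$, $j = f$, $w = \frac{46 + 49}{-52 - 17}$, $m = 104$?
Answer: $- \frac{5335}{435597} \approx -0.012248$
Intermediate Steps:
$w = - \frac{95}{69}$ ($w = \frac{95}{-69} = 95 \left(- \frac{1}{69}\right) = - \frac{95}{69} \approx -1.3768$)
$j = 28019$
$N = \frac{671840}{69}$ ($N = 104 \left(95 - \frac{95}{69}\right) = 104 \cdot \frac{6460}{69} = \frac{671840}{69} \approx 9736.8$)
$\frac{\left(-20028 + 9518\right) + N}{35111 + j} = \frac{\left(-20028 + 9518\right) + \frac{671840}{69}}{35111 + 28019} = \frac{-10510 + \frac{671840}{69}}{63130} = \left(- \frac{53350}{69}\right) \frac{1}{63130} = - \frac{5335}{435597}$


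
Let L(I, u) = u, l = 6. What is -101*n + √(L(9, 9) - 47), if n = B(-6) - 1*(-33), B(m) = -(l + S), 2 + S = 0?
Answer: -2929 + I*√38 ≈ -2929.0 + 6.1644*I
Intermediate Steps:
S = -2 (S = -2 + 0 = -2)
B(m) = -4 (B(m) = -(6 - 2) = -1*4 = -4)
n = 29 (n = -4 - 1*(-33) = -4 + 33 = 29)
-101*n + √(L(9, 9) - 47) = -101*29 + √(9 - 47) = -2929 + √(-38) = -2929 + I*√38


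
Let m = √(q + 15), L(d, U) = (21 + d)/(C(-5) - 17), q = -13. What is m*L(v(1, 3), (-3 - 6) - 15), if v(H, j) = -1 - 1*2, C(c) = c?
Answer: -9*√2/11 ≈ -1.1571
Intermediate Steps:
v(H, j) = -3 (v(H, j) = -1 - 2 = -3)
L(d, U) = -21/22 - d/22 (L(d, U) = (21 + d)/(-5 - 17) = (21 + d)/(-22) = (21 + d)*(-1/22) = -21/22 - d/22)
m = √2 (m = √(-13 + 15) = √2 ≈ 1.4142)
m*L(v(1, 3), (-3 - 6) - 15) = √2*(-21/22 - 1/22*(-3)) = √2*(-21/22 + 3/22) = √2*(-9/11) = -9*√2/11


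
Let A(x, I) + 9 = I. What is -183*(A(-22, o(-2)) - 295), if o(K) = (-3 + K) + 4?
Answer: 55815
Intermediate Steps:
o(K) = 1 + K
A(x, I) = -9 + I
-183*(A(-22, o(-2)) - 295) = -183*((-9 + (1 - 2)) - 295) = -183*((-9 - 1) - 295) = -183*(-10 - 295) = -183*(-305) = 55815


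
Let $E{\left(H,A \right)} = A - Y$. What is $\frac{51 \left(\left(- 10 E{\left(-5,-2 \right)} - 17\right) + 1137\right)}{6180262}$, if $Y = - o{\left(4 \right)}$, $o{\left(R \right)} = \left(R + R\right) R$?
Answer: $\frac{20910}{3090131} \approx 0.0067667$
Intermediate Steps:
$o{\left(R \right)} = 2 R^{2}$ ($o{\left(R \right)} = 2 R R = 2 R^{2}$)
$Y = -32$ ($Y = - 2 \cdot 4^{2} = - 2 \cdot 16 = \left(-1\right) 32 = -32$)
$E{\left(H,A \right)} = 32 + A$ ($E{\left(H,A \right)} = A - -32 = A + 32 = 32 + A$)
$\frac{51 \left(\left(- 10 E{\left(-5,-2 \right)} - 17\right) + 1137\right)}{6180262} = \frac{51 \left(\left(- 10 \left(32 - 2\right) - 17\right) + 1137\right)}{6180262} = 51 \left(\left(\left(-10\right) 30 - 17\right) + 1137\right) \frac{1}{6180262} = 51 \left(\left(-300 - 17\right) + 1137\right) \frac{1}{6180262} = 51 \left(-317 + 1137\right) \frac{1}{6180262} = 51 \cdot 820 \cdot \frac{1}{6180262} = 41820 \cdot \frac{1}{6180262} = \frac{20910}{3090131}$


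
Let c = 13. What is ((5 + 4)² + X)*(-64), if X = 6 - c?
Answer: -4736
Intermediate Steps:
X = -7 (X = 6 - 1*13 = 6 - 13 = -7)
((5 + 4)² + X)*(-64) = ((5 + 4)² - 7)*(-64) = (9² - 7)*(-64) = (81 - 7)*(-64) = 74*(-64) = -4736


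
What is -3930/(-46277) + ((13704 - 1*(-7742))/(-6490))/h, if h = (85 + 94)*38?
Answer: 7840787039/92858965430 ≈ 0.084438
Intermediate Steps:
h = 6802 (h = 179*38 = 6802)
-3930/(-46277) + ((13704 - 1*(-7742))/(-6490))/h = -3930/(-46277) + ((13704 - 1*(-7742))/(-6490))/6802 = -3930*(-1/46277) + ((13704 + 7742)*(-1/6490))*(1/6802) = 3930/46277 + (21446*(-1/6490))*(1/6802) = 3930/46277 - 10723/3245*1/6802 = 3930/46277 - 10723/22072490 = 7840787039/92858965430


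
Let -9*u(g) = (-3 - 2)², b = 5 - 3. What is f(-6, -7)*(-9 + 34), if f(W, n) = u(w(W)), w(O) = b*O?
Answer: -625/9 ≈ -69.444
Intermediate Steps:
b = 2
w(O) = 2*O
u(g) = -25/9 (u(g) = -(-3 - 2)²/9 = -⅑*(-5)² = -⅑*25 = -25/9)
f(W, n) = -25/9
f(-6, -7)*(-9 + 34) = -25*(-9 + 34)/9 = -25/9*25 = -625/9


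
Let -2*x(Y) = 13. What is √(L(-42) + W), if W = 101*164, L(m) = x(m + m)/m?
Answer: √29219169/42 ≈ 128.70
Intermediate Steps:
x(Y) = -13/2 (x(Y) = -½*13 = -13/2)
L(m) = -13/(2*m)
W = 16564
√(L(-42) + W) = √(-13/2/(-42) + 16564) = √(-13/2*(-1/42) + 16564) = √(13/84 + 16564) = √(1391389/84) = √29219169/42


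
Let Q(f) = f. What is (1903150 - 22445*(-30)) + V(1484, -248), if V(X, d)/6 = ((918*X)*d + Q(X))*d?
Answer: 502726191796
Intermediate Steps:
V(X, d) = 6*d*(X + 918*X*d) (V(X, d) = 6*(((918*X)*d + X)*d) = 6*((918*X*d + X)*d) = 6*((X + 918*X*d)*d) = 6*(d*(X + 918*X*d)) = 6*d*(X + 918*X*d))
(1903150 - 22445*(-30)) + V(1484, -248) = (1903150 - 22445*(-30)) + 6*1484*(-248)*(1 + 918*(-248)) = (1903150 + 673350) + 6*1484*(-248)*(1 - 227664) = 2576500 + 6*1484*(-248)*(-227663) = 2576500 + 502723615296 = 502726191796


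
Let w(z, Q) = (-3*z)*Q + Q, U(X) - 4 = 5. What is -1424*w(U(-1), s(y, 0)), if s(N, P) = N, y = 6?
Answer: 222144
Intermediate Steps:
U(X) = 9 (U(X) = 4 + 5 = 9)
w(z, Q) = Q - 3*Q*z (w(z, Q) = -3*Q*z + Q = Q - 3*Q*z)
-1424*w(U(-1), s(y, 0)) = -8544*(1 - 3*9) = -8544*(1 - 27) = -8544*(-26) = -1424*(-156) = 222144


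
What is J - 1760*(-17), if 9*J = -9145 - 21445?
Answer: 238690/9 ≈ 26521.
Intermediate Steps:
J = -30590/9 (J = (-9145 - 21445)/9 = (⅑)*(-30590) = -30590/9 ≈ -3398.9)
J - 1760*(-17) = -30590/9 - 1760*(-17) = -30590/9 + 29920 = 238690/9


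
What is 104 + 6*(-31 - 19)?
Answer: -196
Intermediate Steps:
104 + 6*(-31 - 19) = 104 + 6*(-50) = 104 - 300 = -196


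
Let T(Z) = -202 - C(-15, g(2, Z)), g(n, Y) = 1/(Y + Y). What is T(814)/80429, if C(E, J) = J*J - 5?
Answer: -522125649/213167734736 ≈ -0.0024494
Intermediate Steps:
g(n, Y) = 1/(2*Y)
C(E, J) = -5 + J² (C(E, J) = J² - 5 = -5 + J²)
T(Z) = -197 - 1/(4*Z²) (T(Z) = -202 - (-5 + (1/(2*Z))²) = -202 - (-5 + 1/(4*Z²)) = -202 + (5 - 1/(4*Z²)) = -197 - 1/(4*Z²))
T(814)/80429 = (-197 - ¼/814²)/80429 = (-197 - ¼*1/662596)*(1/80429) = (-197 - 1/2650384)*(1/80429) = -522125649/2650384*1/80429 = -522125649/213167734736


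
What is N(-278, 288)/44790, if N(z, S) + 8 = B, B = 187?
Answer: 179/44790 ≈ 0.0039964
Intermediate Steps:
N(z, S) = 179 (N(z, S) = -8 + 187 = 179)
N(-278, 288)/44790 = 179/44790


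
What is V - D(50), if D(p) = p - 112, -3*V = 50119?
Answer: -49933/3 ≈ -16644.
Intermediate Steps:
V = -50119/3 (V = -⅓*50119 = -50119/3 ≈ -16706.)
D(p) = -112 + p
V - D(50) = -50119/3 - (-112 + 50) = -50119/3 - 1*(-62) = -50119/3 + 62 = -49933/3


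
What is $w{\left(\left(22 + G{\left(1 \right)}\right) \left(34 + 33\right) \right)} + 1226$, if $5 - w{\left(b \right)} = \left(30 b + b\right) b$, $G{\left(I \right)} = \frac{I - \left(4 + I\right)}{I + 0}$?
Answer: $-45086285$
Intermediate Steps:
$G{\left(I \right)} = - \frac{4}{I}$
$w{\left(b \right)} = 5 - 31 b^{2}$ ($w{\left(b \right)} = 5 - \left(30 b + b\right) b = 5 - 31 b b = 5 - 31 b^{2}$)
$w{\left(\left(22 + G{\left(1 \right)}\right) \left(34 + 33\right) \right)} + 1226 = \left(5 - 31 \left(\left(22 - \frac{4}{1}\right) \left(34 + 33\right)\right)^{2}\right) + 1226 = \left(5 - 31 \left(\left(22 - 4\right) 67\right)^{2}\right) + 1226 = \left(5 - 31 \left(18 \cdot 67\right)^{2}\right) + 1226 = \left(5 - 31 \cdot 1206^{2}\right) + 1226 = \left(5 - 45087516\right) + 1226 = -45087511 + 1226 = -45086285$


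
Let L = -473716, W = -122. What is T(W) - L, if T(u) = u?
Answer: 473594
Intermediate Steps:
T(W) - L = -122 - 1*(-473716) = -122 + 473716 = 473594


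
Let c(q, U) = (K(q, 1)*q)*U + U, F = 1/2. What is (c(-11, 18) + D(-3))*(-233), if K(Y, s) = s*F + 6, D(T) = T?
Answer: 296376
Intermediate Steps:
F = ½ ≈ 0.50000
K(Y, s) = 6 + s/2 (K(Y, s) = s*(½) + 6 = s/2 + 6 = 6 + s/2)
c(q, U) = U + 13*U*q/2 (c(q, U) = ((6 + (½)*1)*q)*U + U = ((6 + ½)*q)*U + U = (13*q/2)*U + U = 13*U*q/2 + U = U + 13*U*q/2)
(c(-11, 18) + D(-3))*(-233) = ((½)*18*(2 + 13*(-11)) - 3)*(-233) = ((½)*18*(2 - 143) - 3)*(-233) = ((½)*18*(-141) - 3)*(-233) = (-1269 - 3)*(-233) = -1272*(-233) = 296376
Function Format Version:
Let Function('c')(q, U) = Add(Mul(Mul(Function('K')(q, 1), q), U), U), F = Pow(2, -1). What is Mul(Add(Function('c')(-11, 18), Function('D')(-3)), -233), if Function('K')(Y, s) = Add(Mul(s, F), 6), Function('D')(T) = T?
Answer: 296376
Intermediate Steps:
F = Rational(1, 2) ≈ 0.50000
Function('K')(Y, s) = Add(6, Mul(Rational(1, 2), s)) (Function('K')(Y, s) = Add(Mul(s, Rational(1, 2)), 6) = Add(Mul(Rational(1, 2), s), 6) = Add(6, Mul(Rational(1, 2), s)))
Function('c')(q, U) = Add(U, Mul(Rational(13, 2), U, q)) (Function('c')(q, U) = Add(Mul(Mul(Add(6, Mul(Rational(1, 2), 1)), q), U), U) = Add(Mul(Mul(Add(6, Rational(1, 2)), q), U), U) = Add(Mul(Mul(Rational(13, 2), q), U), U) = Add(Mul(Rational(13, 2), U, q), U) = Add(U, Mul(Rational(13, 2), U, q)))
Mul(Add(Function('c')(-11, 18), Function('D')(-3)), -233) = Mul(Add(Mul(Rational(1, 2), 18, Add(2, Mul(13, -11))), -3), -233) = Mul(Add(Mul(Rational(1, 2), 18, Add(2, -143)), -3), -233) = Mul(Add(Mul(Rational(1, 2), 18, -141), -3), -233) = Mul(Add(-1269, -3), -233) = Mul(-1272, -233) = 296376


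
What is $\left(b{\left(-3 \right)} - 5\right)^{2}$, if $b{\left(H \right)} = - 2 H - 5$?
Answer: $16$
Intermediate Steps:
$b{\left(H \right)} = -5 - 2 H$
$\left(b{\left(-3 \right)} - 5\right)^{2} = \left(\left(-5 - -6\right) - 5\right)^{2} = \left(\left(-5 + 6\right) - 5\right)^{2} = \left(1 - 5\right)^{2} = \left(-4\right)^{2} = 16$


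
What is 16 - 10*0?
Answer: 16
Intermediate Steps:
16 - 10*0 = 16 + 0 = 16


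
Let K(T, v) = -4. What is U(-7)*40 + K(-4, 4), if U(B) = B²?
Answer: 1956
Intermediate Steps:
U(-7)*40 + K(-4, 4) = (-7)²*40 - 4 = 49*40 - 4 = 1960 - 4 = 1956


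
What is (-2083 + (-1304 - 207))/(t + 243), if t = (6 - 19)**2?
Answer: -1797/206 ≈ -8.7233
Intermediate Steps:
t = 169 (t = (-13)**2 = 169)
(-2083 + (-1304 - 207))/(t + 243) = (-2083 + (-1304 - 207))/(169 + 243) = (-2083 - 1511)/412 = -3594*1/412 = -1797/206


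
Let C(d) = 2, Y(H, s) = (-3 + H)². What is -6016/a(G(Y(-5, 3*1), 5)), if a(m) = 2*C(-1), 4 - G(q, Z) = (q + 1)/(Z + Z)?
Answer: -1504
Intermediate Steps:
G(q, Z) = 4 - (1 + q)/(2*Z) (G(q, Z) = 4 - (q + 1)/(Z + Z) = 4 - (1 + q)/(2*Z))
a(m) = 4 (a(m) = 2*2 = 4)
-6016/a(G(Y(-5, 3*1), 5)) = -6016/4 = -6016*¼ = -1504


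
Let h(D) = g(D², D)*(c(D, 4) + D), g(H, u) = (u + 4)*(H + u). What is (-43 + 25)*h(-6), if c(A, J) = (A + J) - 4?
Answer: -12960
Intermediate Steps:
c(A, J) = -4 + A + J
g(H, u) = (4 + u)*(H + u)
h(D) = 2*D*(D³ + 4*D + 5*D²) (h(D) = (D² + 4*D² + 4*D + D²*D)*((-4 + D + 4) + D) = (D² + 4*D² + 4*D + D³)*(D + D) = (D³ + 4*D + 5*D²)*(2*D) = 2*D*(D³ + 4*D + 5*D²))
(-43 + 25)*h(-6) = (-43 + 25)*(2*(-6)²*(4 + (-6)² + 5*(-6))) = -36*36*(4 + 36 - 30) = -36*36*10 = -18*720 = -12960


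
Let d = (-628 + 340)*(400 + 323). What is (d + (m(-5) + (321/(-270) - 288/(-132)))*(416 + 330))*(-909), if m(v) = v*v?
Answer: 9440719571/55 ≈ 1.7165e+8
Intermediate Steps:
m(v) = v**2
d = -208224 (d = -288*723 = -208224)
(d + (m(-5) + (321/(-270) - 288/(-132)))*(416 + 330))*(-909) = (-208224 + ((-5)**2 + (321/(-270) - 288/(-132)))*(416 + 330))*(-909) = (-208224 + (25 + (321*(-1/270) - 288*(-1/132)))*746)*(-909) = (-208224 + (25 + (-107/90 + 24/11))*746)*(-909) = (-208224 + (25 + 983/990)*746)*(-909) = (-208224 + (25733/990)*746)*(-909) = (-208224 + 9598409/495)*(-909) = -93472471/495*(-909) = 9440719571/55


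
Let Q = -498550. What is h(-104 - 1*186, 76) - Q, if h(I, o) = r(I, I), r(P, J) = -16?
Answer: 498534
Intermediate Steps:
h(I, o) = -16
h(-104 - 1*186, 76) - Q = -16 - 1*(-498550) = -16 + 498550 = 498534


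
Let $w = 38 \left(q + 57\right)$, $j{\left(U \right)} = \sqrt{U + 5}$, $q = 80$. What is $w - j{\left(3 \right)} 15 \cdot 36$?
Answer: $5206 - 1080 \sqrt{2} \approx 3678.6$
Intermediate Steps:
$j{\left(U \right)} = \sqrt{5 + U}$
$w = 5206$ ($w = 38 \left(80 + 57\right) = 38 \cdot 137 = 5206$)
$w - j{\left(3 \right)} 15 \cdot 36 = 5206 - \sqrt{5 + 3} \cdot 15 \cdot 36 = 5206 - \sqrt{8} \cdot 15 \cdot 36 = 5206 - 2 \sqrt{2} \cdot 15 \cdot 36 = 5206 - 30 \sqrt{2} \cdot 36 = 5206 - 1080 \sqrt{2}$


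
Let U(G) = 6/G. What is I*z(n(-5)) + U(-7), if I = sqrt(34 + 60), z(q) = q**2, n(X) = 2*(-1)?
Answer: -6/7 + 4*sqrt(94) ≈ 37.924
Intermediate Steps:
n(X) = -2
I = sqrt(94) ≈ 9.6954
I*z(n(-5)) + U(-7) = sqrt(94)*(-2)**2 + 6/(-7) = sqrt(94)*4 + 6*(-1/7) = 4*sqrt(94) - 6/7 = -6/7 + 4*sqrt(94)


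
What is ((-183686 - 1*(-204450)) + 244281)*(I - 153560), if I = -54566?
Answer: -55162755670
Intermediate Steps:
((-183686 - 1*(-204450)) + 244281)*(I - 153560) = ((-183686 - 1*(-204450)) + 244281)*(-54566 - 153560) = ((-183686 + 204450) + 244281)*(-208126) = (20764 + 244281)*(-208126) = 265045*(-208126) = -55162755670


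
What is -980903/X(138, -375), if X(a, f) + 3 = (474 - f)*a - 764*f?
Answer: -980903/403659 ≈ -2.4300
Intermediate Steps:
X(a, f) = -3 - 764*f + a*(474 - f) (X(a, f) = -3 + ((474 - f)*a - 764*f) = -3 + (a*(474 - f) - 764*f) = -3 + (-764*f + a*(474 - f)) = -3 - 764*f + a*(474 - f))
-980903/X(138, -375) = -980903/(-3 - 764*(-375) + 474*138 - 1*138*(-375)) = -980903/(-3 + 286500 + 65412 + 51750) = -980903/403659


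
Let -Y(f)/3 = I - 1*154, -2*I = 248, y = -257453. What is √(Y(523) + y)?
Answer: I*√256619 ≈ 506.58*I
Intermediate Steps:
I = -124 (I = -½*248 = -124)
Y(f) = 834 (Y(f) = -3*(-124 - 1*154) = -3*(-124 - 154) = -3*(-278) = 834)
√(Y(523) + y) = √(834 - 257453) = √(-256619) = I*√256619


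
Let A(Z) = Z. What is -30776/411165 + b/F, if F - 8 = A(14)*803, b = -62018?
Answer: -95725411/17131875 ≈ -5.5876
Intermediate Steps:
F = 11250 (F = 8 + 14*803 = 8 + 11242 = 11250)
-30776/411165 + b/F = -30776/411165 - 62018/11250 = -30776*1/411165 - 62018*1/11250 = -30776/411165 - 31009/5625 = -95725411/17131875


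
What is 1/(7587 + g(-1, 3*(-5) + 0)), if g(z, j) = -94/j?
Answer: 15/113899 ≈ 0.00013170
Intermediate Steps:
1/(7587 + g(-1, 3*(-5) + 0)) = 1/(7587 - 94/(3*(-5) + 0)) = 1/(7587 - 94/(-15 + 0)) = 1/(7587 - 94/(-15)) = 1/(7587 - 94*(-1/15)) = 1/(7587 + 94/15) = 1/(113899/15) = 15/113899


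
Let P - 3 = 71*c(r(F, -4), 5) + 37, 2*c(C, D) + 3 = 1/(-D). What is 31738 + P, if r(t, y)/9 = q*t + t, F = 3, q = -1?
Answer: 158322/5 ≈ 31664.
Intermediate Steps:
r(t, y) = 0 (r(t, y) = 9*(-t + t) = 9*0 = 0)
c(C, D) = -3/2 - 1/(2*D) (c(C, D) = -3/2 + 1/(2*((-D))) = -3/2 + (-1/D)/2 = -3/2 - 1/(2*D))
P = -368/5 (P = 3 + (71*((1/2)*(-1 - 3*5)/5) + 37) = 3 + (71*((1/2)*(1/5)*(-1 - 15)) + 37) = 3 + (71*((1/2)*(1/5)*(-16)) + 37) = 3 + (71*(-8/5) + 37) = 3 + (-568/5 + 37) = 3 - 383/5 = -368/5 ≈ -73.600)
31738 + P = 31738 - 368/5 = 158322/5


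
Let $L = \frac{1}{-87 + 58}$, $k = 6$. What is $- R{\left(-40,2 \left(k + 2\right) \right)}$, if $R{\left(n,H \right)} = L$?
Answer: $\frac{1}{29} \approx 0.034483$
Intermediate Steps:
$L = - \frac{1}{29}$ ($L = \frac{1}{-29} = - \frac{1}{29} \approx -0.034483$)
$R{\left(n,H \right)} = - \frac{1}{29}$
$- R{\left(-40,2 \left(k + 2\right) \right)} = \left(-1\right) \left(- \frac{1}{29}\right) = \frac{1}{29}$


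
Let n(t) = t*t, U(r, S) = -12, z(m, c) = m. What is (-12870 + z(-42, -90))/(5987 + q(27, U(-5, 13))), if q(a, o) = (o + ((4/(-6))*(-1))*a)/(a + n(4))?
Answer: -555216/257447 ≈ -2.1566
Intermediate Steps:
n(t) = t**2
q(a, o) = (o + 2*a/3)/(16 + a) (q(a, o) = (o + ((4/(-6))*(-1))*a)/(a + 4**2) = (o + ((4*(-1/6))*(-1))*a)/(a + 16) = (o + (-2/3*(-1))*a)/(16 + a) = (o + 2*a/3)/(16 + a))
(-12870 + z(-42, -90))/(5987 + q(27, U(-5, 13))) = (-12870 - 42)/(5987 + (-12 + (2/3)*27)/(16 + 27)) = -12912/(5987 + (-12 + 18)/43) = -12912/(5987 + (1/43)*6) = -12912/(5987 + 6/43) = -12912/257447/43 = -12912*43/257447 = -555216/257447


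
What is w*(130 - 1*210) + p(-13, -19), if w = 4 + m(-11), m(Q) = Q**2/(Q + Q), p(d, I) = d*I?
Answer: 367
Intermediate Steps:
p(d, I) = I*d
m(Q) = Q/2 (m(Q) = Q**2/((2*Q)) = (1/(2*Q))*Q**2 = Q/2)
w = -3/2 (w = 4 + (1/2)*(-11) = 4 - 11/2 = -3/2 ≈ -1.5000)
w*(130 - 1*210) + p(-13, -19) = -3*(130 - 1*210)/2 - 19*(-13) = -3*(130 - 210)/2 + 247 = -3/2*(-80) + 247 = 120 + 247 = 367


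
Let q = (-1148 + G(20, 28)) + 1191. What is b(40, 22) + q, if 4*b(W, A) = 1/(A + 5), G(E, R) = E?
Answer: 6805/108 ≈ 63.009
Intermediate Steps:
b(W, A) = 1/(4*(5 + A)) (b(W, A) = 1/(4*(A + 5)) = 1/(4*(5 + A)))
q = 63 (q = (-1148 + 20) + 1191 = -1128 + 1191 = 63)
b(40, 22) + q = 1/(4*(5 + 22)) + 63 = (¼)/27 + 63 = (¼)*(1/27) + 63 = 1/108 + 63 = 6805/108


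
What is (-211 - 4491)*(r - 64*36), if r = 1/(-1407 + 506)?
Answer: 9760905310/901 ≈ 1.0833e+7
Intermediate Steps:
r = -1/901 (r = 1/(-901) = -1/901 ≈ -0.0011099)
(-211 - 4491)*(r - 64*36) = (-211 - 4491)*(-1/901 - 64*36) = -4702*(-1/901 - 2304) = -4702*(-2075905/901) = 9760905310/901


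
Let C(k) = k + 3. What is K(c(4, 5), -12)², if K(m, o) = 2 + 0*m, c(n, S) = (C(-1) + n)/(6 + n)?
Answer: 4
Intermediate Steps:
C(k) = 3 + k
c(n, S) = (2 + n)/(6 + n) (c(n, S) = ((3 - 1) + n)/(6 + n) = (2 + n)/(6 + n))
K(m, o) = 2 (K(m, o) = 2 + 0 = 2)
K(c(4, 5), -12)² = 2² = 4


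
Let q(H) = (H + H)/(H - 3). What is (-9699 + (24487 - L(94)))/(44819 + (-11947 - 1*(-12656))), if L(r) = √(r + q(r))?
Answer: 3697/11382 - √795522/4143048 ≈ 0.32460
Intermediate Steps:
q(H) = 2*H/(-3 + H) (q(H) = (2*H)/(-3 + H) = 2*H/(-3 + H))
L(r) = √(r + 2*r/(-3 + r))
(-9699 + (24487 - L(94)))/(44819 + (-11947 - 1*(-12656))) = (-9699 + (24487 - √(94*(-1 + 94)/(-3 + 94))))/(44819 + (-11947 - 1*(-12656))) = (-9699 + (24487 - √(94*93/91)))/(44819 + (-11947 + 12656)) = (-9699 + (24487 - √(94*(1/91)*93)))/(44819 + 709) = (-9699 + (24487 - √(8742/91)))/45528 = (-9699 + (24487 - √795522/91))*(1/45528) = (14788 - √795522/91)*(1/45528) = 3697/11382 - √795522/4143048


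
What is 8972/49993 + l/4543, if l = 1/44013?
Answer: 1793960951341/9996153292587 ≈ 0.17947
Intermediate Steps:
l = 1/44013 ≈ 2.2721e-5
8972/49993 + l/4543 = 8972/49993 + (1/44013)/4543 = 8972*(1/49993) + (1/44013)*(1/4543) = 8972/49993 + 1/199951059 = 1793960951341/9996153292587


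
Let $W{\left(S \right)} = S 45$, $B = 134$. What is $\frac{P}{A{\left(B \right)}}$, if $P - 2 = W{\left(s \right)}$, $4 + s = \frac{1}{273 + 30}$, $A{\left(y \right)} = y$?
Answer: $- \frac{17963}{13534} \approx -1.3272$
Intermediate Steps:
$s = - \frac{1211}{303}$ ($s = -4 + \frac{1}{273 + 30} = -4 + \frac{1}{303} = - \frac{1211}{303} \approx -3.9967$)
$W{\left(S \right)} = 45 S$
$P = - \frac{17963}{101}$ ($P = 2 + 45 \left(- \frac{1211}{303}\right) = 2 - \frac{18165}{101} = - \frac{17963}{101} \approx -177.85$)
$\frac{P}{A{\left(B \right)}} = - \frac{17963}{101 \cdot 134} = \left(- \frac{17963}{101}\right) \frac{1}{134} = - \frac{17963}{13534}$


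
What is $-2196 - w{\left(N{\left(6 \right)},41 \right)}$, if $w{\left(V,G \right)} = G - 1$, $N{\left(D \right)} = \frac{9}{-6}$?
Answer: $-2236$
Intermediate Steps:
$N{\left(D \right)} = - \frac{3}{2}$ ($N{\left(D \right)} = 9 \left(- \frac{1}{6}\right) = - \frac{3}{2}$)
$w{\left(V,G \right)} = -1 + G$
$-2196 - w{\left(N{\left(6 \right)},41 \right)} = -2196 - \left(-1 + 41\right) = -2196 - 40 = -2236$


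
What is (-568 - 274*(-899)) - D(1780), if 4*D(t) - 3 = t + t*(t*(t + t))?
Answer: -11278522751/4 ≈ -2.8196e+9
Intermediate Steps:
D(t) = ¾ + t³/2 + t/4 (D(t) = ¾ + (t + t*(t*(t + t)))/4 = ¾ + (t + t*(t*(2*t)))/4 = ¾ + (t + t*(2*t²))/4 = ¾ + (t + 2*t³)/4 = ¾ + (t³/2 + t/4) = ¾ + t³/2 + t/4)
(-568 - 274*(-899)) - D(1780) = (-568 - 274*(-899)) - (¾ + (½)*1780³ + (¼)*1780) = (-568 + 246326) - (¾ + (½)*5639752000 + 445) = 245758 - (¾ + 2819876000 + 445) = 245758 - 1*11279505783/4 = 245758 - 11279505783/4 = -11278522751/4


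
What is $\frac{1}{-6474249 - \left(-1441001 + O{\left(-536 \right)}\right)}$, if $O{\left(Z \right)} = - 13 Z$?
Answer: $- \frac{1}{5040216} \approx -1.984 \cdot 10^{-7}$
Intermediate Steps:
$\frac{1}{-6474249 - \left(-1441001 + O{\left(-536 \right)}\right)} = \frac{1}{-6474249 + \left(1441001 - \left(-13\right) \left(-536\right)\right)} = \frac{1}{-6474249 + \left(1441001 - 6968\right)} = \frac{1}{-6474249 + 1434033} = \frac{1}{-5040216} = - \frac{1}{5040216}$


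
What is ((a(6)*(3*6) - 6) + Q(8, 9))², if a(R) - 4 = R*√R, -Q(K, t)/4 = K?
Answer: 71140 + 7344*√6 ≈ 89129.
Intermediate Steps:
Q(K, t) = -4*K
a(R) = 4 + R^(3/2) (a(R) = 4 + R*√R = 4 + R^(3/2))
((a(6)*(3*6) - 6) + Q(8, 9))² = (((4 + 6^(3/2))*(3*6) - 6) - 4*8)² = (((4 + 6*√6)*18 - 6) - 32)² = (((72 + 108*√6) - 6) - 32)² = ((66 + 108*√6) - 32)² = (34 + 108*√6)²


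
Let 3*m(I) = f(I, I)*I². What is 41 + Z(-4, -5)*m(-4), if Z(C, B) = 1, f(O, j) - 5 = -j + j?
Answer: 203/3 ≈ 67.667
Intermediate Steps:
f(O, j) = 5 (f(O, j) = 5 + (-j + j) = 5 + 0 = 5)
m(I) = 5*I²/3 (m(I) = (5*I²)/3 = 5*I²/3)
41 + Z(-4, -5)*m(-4) = 41 + 1*((5/3)*(-4)²) = 41 + 1*((5/3)*16) = 41 + 1*(80/3) = 41 + 80/3 = 203/3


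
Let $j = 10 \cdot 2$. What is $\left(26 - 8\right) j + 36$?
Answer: $396$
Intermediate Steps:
$j = 20$
$\left(26 - 8\right) j + 36 = \left(26 - 8\right) 20 + 36 = 18 \cdot 20 + 36 = 360 + 36 = 396$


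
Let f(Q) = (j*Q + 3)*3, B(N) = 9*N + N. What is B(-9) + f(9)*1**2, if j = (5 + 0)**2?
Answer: 594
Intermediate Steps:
B(N) = 10*N
j = 25 (j = 5**2 = 25)
f(Q) = 9 + 75*Q (f(Q) = (25*Q + 3)*3 = (3 + 25*Q)*3 = 9 + 75*Q)
B(-9) + f(9)*1**2 = 10*(-9) + (9 + 75*9)*1**2 = -90 + (9 + 675)*1 = -90 + 684*1 = -90 + 684 = 594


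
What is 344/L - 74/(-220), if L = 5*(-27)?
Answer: -6569/2970 ≈ -2.2118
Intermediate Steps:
L = -135
344/L - 74/(-220) = 344/(-135) - 74/(-220) = 344*(-1/135) - 74*(-1/220) = -344/135 + 37/110 = -6569/2970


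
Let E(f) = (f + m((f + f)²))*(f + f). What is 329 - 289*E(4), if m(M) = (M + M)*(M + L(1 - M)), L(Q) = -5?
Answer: -17469143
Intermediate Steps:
m(M) = 2*M*(-5 + M) (m(M) = (M + M)*(M - 5) = (2*M)*(-5 + M) = 2*M*(-5 + M))
E(f) = 2*f*(f + 8*f²*(-5 + 4*f²)) (E(f) = (f + 2*(f + f)²*(-5 + (f + f)²))*(f + f) = (f + 2*(2*f)²*(-5 + (2*f)²))*(2*f) = (f + 2*(4*f²)*(-5 + 4*f²))*(2*f) = (f + 8*f²*(-5 + 4*f²))*(2*f) = 2*f*(f + 8*f²*(-5 + 4*f²)))
329 - 289*E(4) = 329 - 289*4²*(2 - 80*4 + 64*4³) = 329 - 4624*(2 - 320 + 64*64) = 329 - 4624*(2 - 320 + 4096) = 329 - 4624*3778 = 329 - 289*60448 = 329 - 17469472 = -17469143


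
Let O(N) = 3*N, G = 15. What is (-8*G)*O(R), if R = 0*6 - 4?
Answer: 1440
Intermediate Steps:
R = -4 (R = 0 - 4 = -4)
(-8*G)*O(R) = (-8*15)*(3*(-4)) = -120*(-12) = 1440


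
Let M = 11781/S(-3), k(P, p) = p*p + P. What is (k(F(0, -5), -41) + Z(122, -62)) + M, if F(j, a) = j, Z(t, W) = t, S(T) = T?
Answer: -2124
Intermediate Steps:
k(P, p) = P + p**2 (k(P, p) = p**2 + P = P + p**2)
M = -3927 (M = 11781/(-3) = 11781*(-1/3) = -3927)
(k(F(0, -5), -41) + Z(122, -62)) + M = ((0 + (-41)**2) + 122) - 3927 = ((0 + 1681) + 122) - 3927 = (1681 + 122) - 3927 = 1803 - 3927 = -2124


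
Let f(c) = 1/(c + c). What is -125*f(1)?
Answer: -125/2 ≈ -62.500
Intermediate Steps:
f(c) = 1/(2*c)
-125*f(1) = -125/(2*1) = -125/2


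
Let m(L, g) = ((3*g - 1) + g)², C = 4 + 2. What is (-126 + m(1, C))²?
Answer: 162409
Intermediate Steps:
C = 6
m(L, g) = (-1 + 4*g)² (m(L, g) = ((-1 + 3*g) + g)² = (-1 + 4*g)²)
(-126 + m(1, C))² = (-126 + (-1 + 4*6)²)² = (-126 + (-1 + 24)²)² = (-126 + 23²)² = (-126 + 529)² = 403² = 162409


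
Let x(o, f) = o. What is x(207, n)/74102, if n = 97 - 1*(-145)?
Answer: 207/74102 ≈ 0.0027934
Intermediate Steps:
n = 242 (n = 97 + 145 = 242)
x(207, n)/74102 = 207/74102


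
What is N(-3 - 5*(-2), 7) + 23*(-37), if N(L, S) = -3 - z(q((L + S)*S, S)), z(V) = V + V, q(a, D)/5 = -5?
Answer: -804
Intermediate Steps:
q(a, D) = -25 (q(a, D) = 5*(-5) = -25)
z(V) = 2*V
N(L, S) = 47 (N(L, S) = -3 - 2*(-25) = -3 - 1*(-50) = -3 + 50 = 47)
N(-3 - 5*(-2), 7) + 23*(-37) = 47 + 23*(-37) = 47 - 851 = -804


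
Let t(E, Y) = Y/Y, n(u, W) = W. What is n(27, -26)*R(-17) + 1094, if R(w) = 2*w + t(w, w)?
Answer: 1952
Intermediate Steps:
t(E, Y) = 1
R(w) = 1 + 2*w (R(w) = 2*w + 1 = 1 + 2*w)
n(27, -26)*R(-17) + 1094 = -26*(1 + 2*(-17)) + 1094 = -26*(1 - 34) + 1094 = -26*(-33) + 1094 = 858 + 1094 = 1952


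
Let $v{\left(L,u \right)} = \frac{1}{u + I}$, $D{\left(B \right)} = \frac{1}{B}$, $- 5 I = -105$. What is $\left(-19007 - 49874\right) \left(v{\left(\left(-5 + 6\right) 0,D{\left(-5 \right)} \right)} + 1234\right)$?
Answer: $- \frac{8840256421}{104} \approx -8.5002 \cdot 10^{7}$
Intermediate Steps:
$I = 21$ ($I = \left(- \frac{1}{5}\right) \left(-105\right) = 21$)
$v{\left(L,u \right)} = \frac{1}{21 + u}$ ($v{\left(L,u \right)} = \frac{1}{u + 21} = \frac{1}{21 + u}$)
$\left(-19007 - 49874\right) \left(v{\left(\left(-5 + 6\right) 0,D{\left(-5 \right)} \right)} + 1234\right) = \left(-19007 - 49874\right) \left(\frac{1}{21 + \frac{1}{-5}} + 1234\right) = - 68881 \left(\frac{1}{21 - \frac{1}{5}} + 1234\right) = - 68881 \left(\frac{1}{\frac{104}{5}} + 1234\right) = - 68881 \left(\frac{5}{104} + 1234\right) = \left(-68881\right) \frac{128341}{104} = - \frac{8840256421}{104}$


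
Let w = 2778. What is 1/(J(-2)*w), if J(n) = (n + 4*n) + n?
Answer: -1/33336 ≈ -2.9998e-5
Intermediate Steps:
J(n) = 6*n (J(n) = 5*n + n = 6*n)
1/(J(-2)*w) = 1/((6*(-2))*2778) = 1/(-12*2778) = 1/(-33336) = -1/33336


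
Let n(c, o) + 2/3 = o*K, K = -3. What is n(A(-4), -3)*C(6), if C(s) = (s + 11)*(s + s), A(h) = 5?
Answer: 1700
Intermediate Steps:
C(s) = 2*s*(11 + s) (C(s) = (11 + s)*(2*s) = 2*s*(11 + s))
n(c, o) = -⅔ - 3*o (n(c, o) = -⅔ + o*(-3) = -⅔ - 3*o)
n(A(-4), -3)*C(6) = (-⅔ - 3*(-3))*(2*6*(11 + 6)) = (-⅔ + 9)*(2*6*17) = (25/3)*204 = 1700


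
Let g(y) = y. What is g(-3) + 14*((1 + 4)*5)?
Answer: 347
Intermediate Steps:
g(-3) + 14*((1 + 4)*5) = -3 + 14*((1 + 4)*5) = -3 + 14*(5*5) = -3 + 14*25 = -3 + 350 = 347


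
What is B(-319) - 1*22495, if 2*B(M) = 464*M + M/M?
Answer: -193005/2 ≈ -96503.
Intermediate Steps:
B(M) = ½ + 232*M (B(M) = (464*M + M/M)/2 = (464*M + 1)/2 = (1 + 464*M)/2 = ½ + 232*M)
B(-319) - 1*22495 = (½ + 232*(-319)) - 1*22495 = (½ - 74008) - 22495 = -148015/2 - 22495 = -193005/2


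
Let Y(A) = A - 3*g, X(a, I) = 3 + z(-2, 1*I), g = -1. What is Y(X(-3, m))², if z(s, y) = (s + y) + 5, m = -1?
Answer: 64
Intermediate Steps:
z(s, y) = 5 + s + y
X(a, I) = 6 + I (X(a, I) = 3 + (5 - 2 + 1*I) = 3 + (5 - 2 + I) = 3 + (3 + I) = 6 + I)
Y(A) = 3 + A (Y(A) = A - 3*(-1) = A + 3 = 3 + A)
Y(X(-3, m))² = (3 + (6 - 1))² = (3 + 5)² = 8² = 64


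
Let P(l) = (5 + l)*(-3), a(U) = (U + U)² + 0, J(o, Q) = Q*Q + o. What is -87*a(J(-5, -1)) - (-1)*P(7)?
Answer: -5604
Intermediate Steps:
J(o, Q) = o + Q² (J(o, Q) = Q² + o = o + Q²)
a(U) = 4*U² (a(U) = (2*U)² + 0 = 4*U² + 0 = 4*U²)
P(l) = -15 - 3*l
-87*a(J(-5, -1)) - (-1)*P(7) = -348*(-5 + (-1)²)² - (-1)*(-15 - 3*7) = -348*(-5 + 1)² - (-1)*(-15 - 21) = -348*(-4)² - (-1)*(-36) = -348*16 - 1*36 = -87*64 - 36 = -5568 - 36 = -5604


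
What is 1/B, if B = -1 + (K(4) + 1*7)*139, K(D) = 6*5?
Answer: 1/5142 ≈ 0.00019448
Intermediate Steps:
K(D) = 30
B = 5142 (B = -1 + (30 + 1*7)*139 = -1 + (30 + 7)*139 = -1 + 37*139 = -1 + 5143 = 5142)
1/B = 1/5142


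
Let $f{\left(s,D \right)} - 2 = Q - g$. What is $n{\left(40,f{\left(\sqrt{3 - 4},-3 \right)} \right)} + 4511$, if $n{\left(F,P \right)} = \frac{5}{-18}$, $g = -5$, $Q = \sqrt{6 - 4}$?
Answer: $\frac{81193}{18} \approx 4510.7$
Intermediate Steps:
$Q = \sqrt{2} \approx 1.4142$
$f{\left(s,D \right)} = 7 + \sqrt{2}$ ($f{\left(s,D \right)} = 2 + \left(\sqrt{2} - -5\right) = 2 + \left(\sqrt{2} + 5\right) = 2 + \left(5 + \sqrt{2}\right) = 7 + \sqrt{2}$)
$n{\left(F,P \right)} = - \frac{5}{18}$ ($n{\left(F,P \right)} = 5 \left(- \frac{1}{18}\right) = - \frac{5}{18}$)
$n{\left(40,f{\left(\sqrt{3 - 4},-3 \right)} \right)} + 4511 = - \frac{5}{18} + 4511 = \frac{81193}{18}$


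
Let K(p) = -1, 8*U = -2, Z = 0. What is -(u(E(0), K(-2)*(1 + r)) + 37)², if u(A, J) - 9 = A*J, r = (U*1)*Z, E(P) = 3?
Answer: -1849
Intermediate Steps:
U = -¼ (U = (⅛)*(-2) = -¼ ≈ -0.25000)
r = 0 (r = -¼*1*0 = -¼*0 = 0)
u(A, J) = 9 + A*J
-(u(E(0), K(-2)*(1 + r)) + 37)² = -((9 + 3*(-(1 + 0))) + 37)² = -((9 + 3*(-1*1)) + 37)² = -((9 + 3*(-1)) + 37)² = -((9 - 3) + 37)² = -(6 + 37)² = -1*43² = -1*1849 = -1849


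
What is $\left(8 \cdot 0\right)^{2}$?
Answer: $0$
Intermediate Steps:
$\left(8 \cdot 0\right)^{2} = 0^{2} = 0$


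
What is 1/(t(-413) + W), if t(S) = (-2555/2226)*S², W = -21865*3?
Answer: -318/83116895 ≈ -3.8259e-6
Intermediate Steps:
W = -65595
t(S) = -365*S²/318 (t(S) = (-2555*1/2226)*S² = -365*S²/318)
1/(t(-413) + W) = 1/(-365/318*(-413)² - 65595) = 1/(-365/318*170569 - 65595) = 1/(-62257685/318 - 65595) = 1/(-83116895/318) = -318/83116895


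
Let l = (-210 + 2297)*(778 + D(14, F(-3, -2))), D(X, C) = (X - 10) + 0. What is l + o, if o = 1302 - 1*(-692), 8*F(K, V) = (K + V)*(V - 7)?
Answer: 1634028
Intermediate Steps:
F(K, V) = (-7 + V)*(K + V)/8 (F(K, V) = ((K + V)*(V - 7))/8 = ((K + V)*(-7 + V))/8 = ((-7 + V)*(K + V))/8 = (-7 + V)*(K + V)/8)
o = 1994 (o = 1302 + 692 = 1994)
D(X, C) = -10 + X (D(X, C) = (-10 + X) + 0 = -10 + X)
l = 1632034 (l = (-210 + 2297)*(778 + (-10 + 14)) = 2087*(778 + 4) = 2087*782 = 1632034)
l + o = 1632034 + 1994 = 1634028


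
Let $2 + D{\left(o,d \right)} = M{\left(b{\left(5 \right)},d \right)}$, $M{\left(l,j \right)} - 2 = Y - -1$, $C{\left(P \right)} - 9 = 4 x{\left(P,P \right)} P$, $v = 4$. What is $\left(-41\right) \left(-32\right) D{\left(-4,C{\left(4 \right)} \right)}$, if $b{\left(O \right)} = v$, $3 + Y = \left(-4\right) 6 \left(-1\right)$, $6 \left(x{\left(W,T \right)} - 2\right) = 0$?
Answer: $28864$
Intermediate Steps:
$x{\left(W,T \right)} = 2$ ($x{\left(W,T \right)} = 2 + \frac{1}{6} \cdot 0 = 2 + 0 = 2$)
$C{\left(P \right)} = 9 + 8 P$ ($C{\left(P \right)} = 9 + 4 \cdot 2 P = 9 + 8 P$)
$Y = 21$ ($Y = -3 + \left(-4\right) 6 \left(-1\right) = -3 - -24 = -3 + 24 = 21$)
$b{\left(O \right)} = 4$
$M{\left(l,j \right)} = 24$ ($M{\left(l,j \right)} = 2 + \left(21 - -1\right) = 2 + \left(21 + 1\right) = 2 + 22 = 24$)
$D{\left(o,d \right)} = 22$ ($D{\left(o,d \right)} = -2 + 24 = 22$)
$\left(-41\right) \left(-32\right) D{\left(-4,C{\left(4 \right)} \right)} = \left(-41\right) \left(-32\right) 22 = 1312 \cdot 22 = 28864$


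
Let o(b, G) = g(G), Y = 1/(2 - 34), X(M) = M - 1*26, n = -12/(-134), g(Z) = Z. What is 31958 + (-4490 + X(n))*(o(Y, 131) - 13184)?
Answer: 3951535184/67 ≈ 5.8978e+7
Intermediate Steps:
n = 6/67 (n = -12*(-1/134) = 6/67 ≈ 0.089552)
X(M) = -26 + M (X(M) = M - 26 = -26 + M)
Y = -1/32 (Y = 1/(-32) = -1/32 ≈ -0.031250)
o(b, G) = G
31958 + (-4490 + X(n))*(o(Y, 131) - 13184) = 31958 + (-4490 + (-26 + 6/67))*(131 - 13184) = 31958 + (-4490 - 1736/67)*(-13053) = 31958 - 302566/67*(-13053) = 31958 + 3949393998/67 = 3951535184/67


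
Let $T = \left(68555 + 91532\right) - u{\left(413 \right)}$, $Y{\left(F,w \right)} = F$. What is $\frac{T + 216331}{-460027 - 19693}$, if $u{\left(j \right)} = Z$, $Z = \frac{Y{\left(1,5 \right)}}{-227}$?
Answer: $- \frac{85446887}{108896440} \approx -0.78466$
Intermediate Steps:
$Z = - \frac{1}{227}$ ($Z = 1 \frac{1}{-227} = 1 \left(- \frac{1}{227}\right) = - \frac{1}{227} \approx -0.0044053$)
$u{\left(j \right)} = - \frac{1}{227}$
$T = \frac{36339750}{227}$ ($T = \left(68555 + 91532\right) - - \frac{1}{227} = 160087 + \frac{1}{227} = \frac{36339750}{227} \approx 1.6009 \cdot 10^{5}$)
$\frac{T + 216331}{-460027 - 19693} = \frac{\frac{36339750}{227} + 216331}{-460027 - 19693} = \frac{85446887}{227 \left(-479720\right)} = \frac{85446887}{227} \left(- \frac{1}{479720}\right) = - \frac{85446887}{108896440}$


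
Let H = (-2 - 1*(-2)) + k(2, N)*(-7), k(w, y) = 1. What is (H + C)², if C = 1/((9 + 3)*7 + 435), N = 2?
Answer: 13191424/269361 ≈ 48.973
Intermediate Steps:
H = -7 (H = (-2 - 1*(-2)) + 1*(-7) = (-2 + 2) - 7 = 0 - 7 = -7)
C = 1/519 (C = 1/(12*7 + 435) = 1/(84 + 435) = 1/519 ≈ 0.0019268)
(H + C)² = (-7 + 1/519)² = (-3632/519)² = 13191424/269361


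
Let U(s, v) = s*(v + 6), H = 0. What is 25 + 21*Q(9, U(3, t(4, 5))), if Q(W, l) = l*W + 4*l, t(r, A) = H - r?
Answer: 1663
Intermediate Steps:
t(r, A) = -r (t(r, A) = 0 - r = -r)
U(s, v) = s*(6 + v)
Q(W, l) = 4*l + W*l (Q(W, l) = W*l + 4*l = 4*l + W*l)
25 + 21*Q(9, U(3, t(4, 5))) = 25 + 21*((3*(6 - 1*4))*(4 + 9)) = 25 + 21*((3*(6 - 4))*13) = 25 + 21*((3*2)*13) = 25 + 21*(6*13) = 25 + 21*78 = 25 + 1638 = 1663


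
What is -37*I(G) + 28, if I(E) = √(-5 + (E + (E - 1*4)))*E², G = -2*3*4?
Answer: 28 - 21312*I*√57 ≈ 28.0 - 1.609e+5*I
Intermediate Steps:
G = -24 (G = -6*4 = -24)
I(E) = E²*√(-9 + 2*E) (I(E) = √(-5 + (E + (E - 4)))*E² = √(-5 + (E + (-4 + E)))*E² = √(-5 + (-4 + 2*E))*E² = √(-9 + 2*E)*E² = E²*√(-9 + 2*E))
-37*I(G) + 28 = -37*(-24)²*√(-9 + 2*(-24)) + 28 = -21312*√(-9 - 48) + 28 = -21312*√(-57) + 28 = -21312*I*√57 + 28 = 28 - 21312*I*√57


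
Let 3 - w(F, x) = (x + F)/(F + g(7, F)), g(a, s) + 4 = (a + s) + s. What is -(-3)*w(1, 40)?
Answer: -23/2 ≈ -11.500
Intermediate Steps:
g(a, s) = -4 + a + 2*s (g(a, s) = -4 + ((a + s) + s) = -4 + (a + 2*s) = -4 + a + 2*s)
w(F, x) = 3 - (F + x)/(3 + 3*F) (w(F, x) = 3 - (x + F)/(F + (-4 + 7 + 2*F)) = 3 - (F + x)/(F + (3 + 2*F)) = 3 - (F + x)/(3 + 3*F))
-(-3)*w(1, 40) = -(-3)*(9 - 1*40 + 8*1)/(3*(1 + 1)) = -(-3)*(⅓)*(9 - 40 + 8)/2 = -(-3)*(⅓)*(½)*(-23) = -(-3)*(-23)/6 = -1*23/2 = -23/2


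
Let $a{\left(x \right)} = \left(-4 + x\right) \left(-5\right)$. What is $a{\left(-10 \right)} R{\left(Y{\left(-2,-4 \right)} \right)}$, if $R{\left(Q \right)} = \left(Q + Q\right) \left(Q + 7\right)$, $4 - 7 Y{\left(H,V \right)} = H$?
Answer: $\frac{6600}{7} \approx 942.86$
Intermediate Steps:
$Y{\left(H,V \right)} = \frac{4}{7} - \frac{H}{7}$
$R{\left(Q \right)} = 2 Q \left(7 + Q\right)$
$a{\left(x \right)} = 20 - 5 x$
$a{\left(-10 \right)} R{\left(Y{\left(-2,-4 \right)} \right)} = \left(20 - -50\right) 2 \left(\frac{4}{7} - - \frac{2}{7}\right) \left(7 + \left(\frac{4}{7} - - \frac{2}{7}\right)\right) = \left(20 + 50\right) 2 \left(\frac{4}{7} + \frac{2}{7}\right) \left(7 + \left(\frac{4}{7} + \frac{2}{7}\right)\right) = 70 \cdot 2 \cdot \frac{6}{7} \left(7 + \frac{6}{7}\right) = 70 \cdot 2 \cdot \frac{6}{7} \cdot \frac{55}{7} = 70 \cdot \frac{660}{49} = \frac{6600}{7}$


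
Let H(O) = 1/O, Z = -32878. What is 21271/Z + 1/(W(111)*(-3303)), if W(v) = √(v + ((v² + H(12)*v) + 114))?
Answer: -21271/32878 - 2*√50221/165879963 ≈ -0.64697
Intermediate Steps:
W(v) = √(114 + v² + 13*v/12) (W(v) = √(v + ((v² + v/12) + 114)) = √(v + (114 + v² + v/12)) = √(114 + v² + 13*v/12))
21271/Z + 1/(W(111)*(-3303)) = 21271/(-32878) + 1/((√(4104 + 36*111² + 39*111)/6)*(-3303)) = 21271*(-1/32878) - 1/3303/(√(4104 + 36*12321 + 4329)/6) = -21271/32878 - 1/3303/(√(4104 + 443556 + 4329)/6) = -21271/32878 - 1/3303/(√451989/6) = -21271/32878 - 1/3303/((3*√50221)/6) = -21271/32878 - 1/3303/(√50221/2) = -21271/32878 + (2*√50221/50221)*(-1/3303) = -21271/32878 - 2*√50221/165879963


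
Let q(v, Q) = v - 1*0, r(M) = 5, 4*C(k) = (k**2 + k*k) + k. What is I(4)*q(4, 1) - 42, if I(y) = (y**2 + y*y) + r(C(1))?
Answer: 106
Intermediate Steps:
C(k) = k**2/2 + k/4 (C(k) = ((k**2 + k*k) + k)/4 = ((k**2 + k**2) + k)/4 = (2*k**2 + k)/4 = (k + 2*k**2)/4 = k**2/2 + k/4)
q(v, Q) = v (q(v, Q) = v + 0 = v)
I(y) = 5 + 2*y**2 (I(y) = (y**2 + y*y) + 5 = (y**2 + y**2) + 5 = 2*y**2 + 5 = 5 + 2*y**2)
I(4)*q(4, 1) - 42 = (5 + 2*4**2)*4 - 42 = (5 + 2*16)*4 - 42 = (5 + 32)*4 - 42 = 37*4 - 42 = 148 - 42 = 106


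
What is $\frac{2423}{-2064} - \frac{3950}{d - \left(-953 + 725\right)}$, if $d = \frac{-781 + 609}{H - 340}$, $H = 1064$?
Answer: $- \frac{63021799}{3403536} \approx -18.517$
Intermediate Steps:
$d = - \frac{43}{181}$ ($d = \frac{-781 + 609}{1064 - 340} = - \frac{172}{724} = \left(-172\right) \frac{1}{724} = - \frac{43}{181} \approx -0.23757$)
$\frac{2423}{-2064} - \frac{3950}{d - \left(-953 + 725\right)} = \frac{2423}{-2064} - \frac{3950}{- \frac{43}{181} - \left(-953 + 725\right)} = 2423 \left(- \frac{1}{2064}\right) - \frac{3950}{- \frac{43}{181} - -228} = - \frac{2423}{2064} - \frac{3950}{- \frac{43}{181} + 228} = - \frac{2423}{2064} - \frac{3950}{\frac{41225}{181}} = - \frac{2423}{2064} - \frac{28598}{1649} = - \frac{63021799}{3403536}$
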